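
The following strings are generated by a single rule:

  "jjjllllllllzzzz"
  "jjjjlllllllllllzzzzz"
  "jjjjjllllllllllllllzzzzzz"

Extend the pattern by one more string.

jjjjjjlllllllllllllllllzzzzzzz

Term n consists of n j's, followed by 3n-1 l's, followed by n+1 z's, where the shown terms are n = 3, 4, 5.
At n = 6 the blocks have lengths 6, 17, 7.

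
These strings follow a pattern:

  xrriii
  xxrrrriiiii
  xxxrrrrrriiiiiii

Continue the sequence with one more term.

xxxxrrrrrrrriiiiiiiii

Each string has the form x^{n} r^{2n} i^{2n+1} (n = 1, 2, …).
At n = 4 the blocks have lengths 4, 8, 9.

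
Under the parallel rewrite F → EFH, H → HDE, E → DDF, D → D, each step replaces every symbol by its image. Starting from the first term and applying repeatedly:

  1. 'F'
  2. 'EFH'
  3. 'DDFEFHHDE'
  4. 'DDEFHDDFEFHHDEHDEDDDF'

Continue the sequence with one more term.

Applying the rule to each of the 21 symbols of DDEFHDDFEFHHDEHDEDDDF gives the pieces D D DDF EFH HDE D D EFH DDF EFH HDE HDE D DDF HDE D DDF D D D EFH, which concatenate to the answer.

DDDDFEFHHDEDDEFHDDFEFHHDEHDEDDDFHDEDDDFDDDEFH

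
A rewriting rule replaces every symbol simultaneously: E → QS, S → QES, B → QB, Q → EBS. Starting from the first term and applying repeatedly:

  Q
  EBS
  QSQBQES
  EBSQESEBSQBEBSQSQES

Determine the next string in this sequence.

Rewriting the 19 symbols of EBSQESEBSQBEBSQSQES one by one yields QS QB QES EBS QS QES QS QB QES EBS QB QS QB QES EBS QES EBS QS QES; concatenated:

QSQBQESEBSQSQESQSQBQESEBSQBQSQBQESEBSQESEBSQSQES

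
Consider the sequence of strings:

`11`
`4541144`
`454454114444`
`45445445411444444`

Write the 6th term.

454454454454454114444444444

Every step adds 454 to the front and 44 to the end of the previous string.
From 45445445411444444, 2 further steps: 45445445411444444 → 4544544544541144444444 → (answer).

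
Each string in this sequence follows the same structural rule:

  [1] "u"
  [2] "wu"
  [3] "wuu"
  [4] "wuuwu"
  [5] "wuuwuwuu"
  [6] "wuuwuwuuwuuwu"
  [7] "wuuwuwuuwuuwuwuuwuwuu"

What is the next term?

wuuwuwuuwuuwuwuuwuwuuwuuwuwuuwuuwu

From term 3 onward, concatenate the last term with the second-to-last: wu·u = wuu, wuu·wu = wuuwu, …
The next term joins wuuwuwuuwuuwuwuuwuwuu and wuuwuwuuwuuwu.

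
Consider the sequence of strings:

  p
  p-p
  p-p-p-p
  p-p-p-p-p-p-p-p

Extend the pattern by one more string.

p-p-p-p-p-p-p-p-p-p-p-p-p-p-p-p

Each string is two copies of the previous one joined by '-'.
So the next term is two copies of p-p-p-p-p-p-p-p with '-' between the halves.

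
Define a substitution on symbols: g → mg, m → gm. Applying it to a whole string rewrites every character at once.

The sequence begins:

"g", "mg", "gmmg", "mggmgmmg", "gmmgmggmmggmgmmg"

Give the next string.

φ(gmmgmggmmggmgmmg) expands symbol-by-symbol to mg gm gm mg gm mg mg gm gm mg mg gm mg gm gm mg; joining the 16 pieces gives the next term.

mggmgmmggmmgmggmgmmgmggmmggmgmmg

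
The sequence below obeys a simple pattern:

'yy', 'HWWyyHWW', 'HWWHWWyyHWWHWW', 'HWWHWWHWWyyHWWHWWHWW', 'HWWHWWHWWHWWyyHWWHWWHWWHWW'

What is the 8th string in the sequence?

HWWHWWHWWHWWHWWHWWHWWyyHWWHWWHWWHWWHWWHWWHWW

Each term wraps the previous one in HWW on the left and HWW on the right.
From HWWHWWHWWHWWyyHWWHWWHWWHWW, 3 further steps: HWWHWWHWWHWWyyHWWHWWHWWHWW → HWWHWWHWWHWWHWWyyHWWHWWHWWHWWHWW → HWWHWWHWWHWWHWWHWWyyHWWHWWHWWHWWHWWHWW → (answer).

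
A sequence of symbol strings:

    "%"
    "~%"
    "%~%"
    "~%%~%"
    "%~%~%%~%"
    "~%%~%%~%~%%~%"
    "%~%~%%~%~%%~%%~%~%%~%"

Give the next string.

From term 3 onward, concatenate the second-to-last term with the last: %·~% = %~%, ~%·%~% = ~%%~%, …
So term 8 is ~%%~%%~%~%%~%·%~%~%%~%~%%~%%~%~%%~%.

~%%~%%~%~%%~%%~%~%%~%~%%~%%~%~%%~%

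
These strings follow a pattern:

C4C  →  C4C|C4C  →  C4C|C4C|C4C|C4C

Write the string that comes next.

Each string is two copies of the previous one joined by '|'.
So the next term is two copies of C4C|C4C|C4C|C4C with '|' between the halves.

C4C|C4C|C4C|C4C|C4C|C4C|C4C|C4C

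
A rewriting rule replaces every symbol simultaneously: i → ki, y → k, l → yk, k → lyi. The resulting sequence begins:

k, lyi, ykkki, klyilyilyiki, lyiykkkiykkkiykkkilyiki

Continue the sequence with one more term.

ykkkiklyilyilyikiklyilyilyikiklyilyilyikiykkkilyiki

Replace each of the 23 characters of lyiykkkiykkkiykkkilyiki in place — yk k ki k lyi lyi lyi ki k lyi lyi lyi ki k lyi lyi lyi ki yk k ki lyi ki — and concatenate.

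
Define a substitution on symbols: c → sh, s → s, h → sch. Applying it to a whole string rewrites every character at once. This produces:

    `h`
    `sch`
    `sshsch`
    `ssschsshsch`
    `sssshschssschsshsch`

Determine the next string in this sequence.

ssssschsshschsssshschssschsshsch

Replace each of the 19 characters of sssshschssschsshsch in place — s s s s sch s sh sch s s s sh sch s s sch s sh sch — and concatenate.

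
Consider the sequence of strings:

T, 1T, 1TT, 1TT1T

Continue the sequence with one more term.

From term 3 onward, concatenate the last term with the second-to-last: 1T·T = 1TT, 1TT·1T = 1TT1T, …
Continuing: 1TT1T · 1TT gives term 5.

1TT1T1TT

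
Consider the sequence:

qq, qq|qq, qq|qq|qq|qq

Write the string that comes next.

Every step duplicates the string with '|' between the halves.
Doubling qq|qq|qq|qq with '|' between the halves:

qq|qq|qq|qq|qq|qq|qq|qq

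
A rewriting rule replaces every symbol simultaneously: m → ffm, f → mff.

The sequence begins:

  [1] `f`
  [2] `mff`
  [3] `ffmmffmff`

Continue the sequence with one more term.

Rewriting each symbol of ffmmffmff: f→mff, f→mff, m→ffm, m→ffm, f→mff, f→mff, m→ffm, f→mff, f→mff, which concatenates to mff mff ffm ffm mff mff ffm mff mff.

mffmffffmffmmffmffffmmffmff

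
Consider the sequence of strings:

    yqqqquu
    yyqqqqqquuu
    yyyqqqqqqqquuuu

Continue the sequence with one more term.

Term n consists of n-1 y's, followed by 2n q's, followed by n u's, where the shown terms are n = 2, 3, 4.
For the next term, n = 5, so the run lengths are 4, 10, 5.

yyyyqqqqqqqqqquuuuu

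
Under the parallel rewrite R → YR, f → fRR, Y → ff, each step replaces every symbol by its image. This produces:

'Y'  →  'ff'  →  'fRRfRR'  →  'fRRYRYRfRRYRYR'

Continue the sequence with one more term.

Rewriting the 14 symbols of fRRYRYRfRRYRYR one by one yields fRR YR YR ff YR ff YR fRR YR YR ff YR ff YR; concatenated:

fRRYRYRffYRffYRfRRYRYRffYRffYR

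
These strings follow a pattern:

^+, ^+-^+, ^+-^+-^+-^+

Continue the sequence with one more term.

s(k+1) = s(k)·-·s(k) — each term doubles the last with '-' between the halves.
So the next term is two copies of ^+-^+-^+-^+ with '-' between the halves.

^+-^+-^+-^+-^+-^+-^+-^+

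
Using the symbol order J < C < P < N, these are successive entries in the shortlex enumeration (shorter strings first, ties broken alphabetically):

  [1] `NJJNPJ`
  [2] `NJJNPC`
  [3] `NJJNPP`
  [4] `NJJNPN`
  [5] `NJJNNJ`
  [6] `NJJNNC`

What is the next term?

NJJNNP

Treat NJJNNC as a base-4 numeral over the given alphabet and add one, carrying through any trailing N's.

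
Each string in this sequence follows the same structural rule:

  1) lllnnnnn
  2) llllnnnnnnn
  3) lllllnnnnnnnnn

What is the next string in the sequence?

The n-th term is n+1 l's then 2n+1 n's, where the shown terms are n = 2, 3, 4.
Setting n = 5 gives 6, 11 characters in each block.

llllllnnnnnnnnnnn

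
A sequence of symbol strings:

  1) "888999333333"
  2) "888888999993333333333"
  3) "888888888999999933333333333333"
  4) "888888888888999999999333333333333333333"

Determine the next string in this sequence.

Term n consists of 3n 8's, followed by 2n+1 9's, followed by 4n+2 3's (n = 1, 2, …).
For the next term, n = 5, so the run lengths are 15, 11, 22.

888888888888888999999999993333333333333333333333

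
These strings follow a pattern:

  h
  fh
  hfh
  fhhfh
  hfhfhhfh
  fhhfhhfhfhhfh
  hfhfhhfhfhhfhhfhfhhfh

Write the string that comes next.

From term 3 onward, concatenate the second-to-last term with the last: h·fh = hfh, fh·hfh = fhhfh, …
Continuing: fhhfhhfhfhhfh · hfhfhhfhfhhfhhfhfhhfh gives term 8.

fhhfhhfhfhhfhhfhfhhfhfhhfhhfhfhhfh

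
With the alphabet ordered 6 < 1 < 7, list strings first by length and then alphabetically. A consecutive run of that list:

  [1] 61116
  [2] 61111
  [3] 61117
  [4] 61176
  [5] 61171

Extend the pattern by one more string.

The successor of 61171 increments the rightmost position that isn't already 7 and resets every position after it to 6.

61177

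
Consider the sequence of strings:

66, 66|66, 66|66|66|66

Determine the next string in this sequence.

66|66|66|66|66|66|66|66

Every step duplicates the string with '|' between the halves.
So the next term is two copies of 66|66|66|66 with '|' between the halves.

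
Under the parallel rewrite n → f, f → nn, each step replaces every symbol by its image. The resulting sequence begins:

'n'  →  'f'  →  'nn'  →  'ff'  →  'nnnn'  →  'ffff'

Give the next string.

Expanding ffff: f→nn, f→nn, f→nn, f→nn. Concatenated: nn nn nn nn.

nnnnnnnn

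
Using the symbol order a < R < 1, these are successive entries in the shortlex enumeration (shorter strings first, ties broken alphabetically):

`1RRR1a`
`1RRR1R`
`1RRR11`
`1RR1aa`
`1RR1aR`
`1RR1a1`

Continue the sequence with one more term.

1RR1Ra

Find the rightmost character of 1RR1a1 below 1, bump it to the next letter, and reset everything to its right to a.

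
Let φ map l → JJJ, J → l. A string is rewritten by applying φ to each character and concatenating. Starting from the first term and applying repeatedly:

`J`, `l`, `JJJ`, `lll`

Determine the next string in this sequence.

JJJJJJJJJ

Expanding lll: l→JJJ, l→JJJ, l→JJJ. Concatenated: JJJ JJJ JJJ.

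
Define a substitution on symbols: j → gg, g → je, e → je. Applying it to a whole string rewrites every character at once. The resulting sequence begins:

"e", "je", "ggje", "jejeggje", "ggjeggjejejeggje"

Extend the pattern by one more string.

φ(ggjeggjejejeggje) expands symbol-by-symbol to je je gg je je je gg je gg je gg je je je gg je; joining the 16 pieces gives the next term.

jejeggjejejeggjeggjeggjejejeggje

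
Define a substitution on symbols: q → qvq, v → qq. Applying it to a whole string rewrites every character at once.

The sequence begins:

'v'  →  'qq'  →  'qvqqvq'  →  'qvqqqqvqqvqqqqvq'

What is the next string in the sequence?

Applying the rule to each of the 16 symbols of qvqqqqvqqvqqqqvq gives the pieces qvq qq qvq qvq qvq qvq qq qvq qvq qq qvq qvq qvq qvq qq qvq, which concatenate to the answer.

qvqqqqvqqvqqvqqvqqqqvqqvqqqqvqqvqqvqqvqqqqvq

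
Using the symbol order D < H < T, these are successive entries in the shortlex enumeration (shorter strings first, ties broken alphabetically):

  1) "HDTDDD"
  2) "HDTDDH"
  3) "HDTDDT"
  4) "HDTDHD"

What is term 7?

HDTDTD

Stepping forward 3 times from HDTDHD: HDTDHD → HDTDHH → HDTDHT, then the target.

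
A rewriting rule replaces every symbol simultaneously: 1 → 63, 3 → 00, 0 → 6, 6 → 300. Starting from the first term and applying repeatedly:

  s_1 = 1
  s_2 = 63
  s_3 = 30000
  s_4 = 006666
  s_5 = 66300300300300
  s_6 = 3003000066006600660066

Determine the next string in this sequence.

φ(3003000066006600660066) expands symbol-by-symbol to 00 6 6 00 6 6 6 6 300 300 6 6 300 300 6 6 300 300 6 6 300 300; joining the 22 pieces gives the next term.

0066006666300300663003006630030066300300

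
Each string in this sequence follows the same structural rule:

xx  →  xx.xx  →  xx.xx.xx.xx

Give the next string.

xx.xx.xx.xx.xx.xx.xx.xx

Every step duplicates the string with '.' between the halves.
So the next term is two copies of xx.xx.xx.xx with '.' between the halves.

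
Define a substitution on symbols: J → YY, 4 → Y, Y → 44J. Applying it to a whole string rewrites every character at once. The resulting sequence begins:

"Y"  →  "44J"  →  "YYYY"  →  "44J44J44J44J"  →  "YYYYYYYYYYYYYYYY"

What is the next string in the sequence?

Rewriting the 16 symbols of YYYYYYYYYYYYYYYY one by one yields 44J 44J 44J 44J 44J 44J 44J 44J 44J 44J 44J 44J 44J 44J 44J 44J; concatenated:

44J44J44J44J44J44J44J44J44J44J44J44J44J44J44J44J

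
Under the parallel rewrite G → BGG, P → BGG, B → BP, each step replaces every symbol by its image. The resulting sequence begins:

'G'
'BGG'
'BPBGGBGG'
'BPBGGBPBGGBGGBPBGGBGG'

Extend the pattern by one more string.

φ(BPBGGBPBGGBGGBPBGGBGG) expands symbol-by-symbol to BP BGG BP BGG BGG BP BGG BP BGG BGG BP BGG BGG BP BGG BP BGG BGG BP BGG BGG; joining the 21 pieces gives the next term.

BPBGGBPBGGBGGBPBGGBPBGGBGGBPBGGBGGBPBGGBPBGGBGGBPBGGBGG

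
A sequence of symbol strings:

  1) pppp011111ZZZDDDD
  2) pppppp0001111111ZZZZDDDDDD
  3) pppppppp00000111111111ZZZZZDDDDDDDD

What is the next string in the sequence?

pppppppppp000000011111111111ZZZZZZDDDDDDDDDD

Each string has the form p^{2n+2} 0^{2n-1} 1^{2n+3} Z^{n+2} D^{2n+2} (n = 1, 2, …).
For the next term, n = 4, so the run lengths are 10, 7, 11, 6, 10.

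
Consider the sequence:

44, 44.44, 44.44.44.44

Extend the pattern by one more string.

Every step duplicates the string with '.' between the halves.
Doubling 44.44.44.44 with '.' between the halves:

44.44.44.44.44.44.44.44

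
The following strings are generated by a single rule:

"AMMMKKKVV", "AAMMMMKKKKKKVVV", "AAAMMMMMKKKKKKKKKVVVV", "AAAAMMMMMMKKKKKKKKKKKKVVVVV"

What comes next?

Term n consists of n A's, followed by n+2 M's, followed by 3n K's, followed by n+1 V's (n = 1, 2, …).
Setting n = 5 gives 5, 7, 15, 6 characters in each block.

AAAAAMMMMMMMKKKKKKKKKKKKKKKVVVVVV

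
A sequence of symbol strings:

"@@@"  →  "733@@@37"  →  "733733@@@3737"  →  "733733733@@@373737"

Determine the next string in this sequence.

Every step adds 733 to the front and 37 to the end of the previous string.
Applying this once more to 733733733@@@373737:

733733733733@@@37373737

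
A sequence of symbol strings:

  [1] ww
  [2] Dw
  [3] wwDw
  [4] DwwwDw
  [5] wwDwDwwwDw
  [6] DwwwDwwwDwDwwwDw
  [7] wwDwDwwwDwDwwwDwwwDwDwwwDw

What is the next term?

This is a Fibonacci-style word recurrence s(k) = s(k−2)·s(k−1): e.g. ww·Dw = wwDw.
Continuing: DwwwDwwwDwDwwwDw · wwDwDwwwDwDwwwDwwwDwDwwwDw gives term 8.

DwwwDwwwDwDwwwDwwwDwDwwwDwDwwwDwwwDwDwwwDw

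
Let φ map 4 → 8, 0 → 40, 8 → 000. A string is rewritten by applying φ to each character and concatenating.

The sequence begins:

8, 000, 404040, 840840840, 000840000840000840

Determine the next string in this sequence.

Replace each of the 18 characters of 000840000840000840 in place — 40 40 40 000 8 40 40 40 40 000 8 40 40 40 40 000 8 40 — and concatenate.

404040000840404040000840404040000840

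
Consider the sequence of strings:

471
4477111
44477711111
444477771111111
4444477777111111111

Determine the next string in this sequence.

Reading off run lengths: 4 runs 1, 2, 3, 4, 5; 7 runs 1, 2, 3, 4, 5; 1 runs 1, 3, 5, 7, 9 — each is linear in n (n = 1, 2, …).
Setting n = 6 gives 6, 6, 11 characters in each block.

44444477777711111111111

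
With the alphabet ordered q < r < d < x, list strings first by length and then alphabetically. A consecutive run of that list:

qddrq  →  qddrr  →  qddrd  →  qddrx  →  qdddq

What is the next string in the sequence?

Treat qdddq as a base-4 numeral over the given alphabet and add one, carrying through any trailing x's.

qdddr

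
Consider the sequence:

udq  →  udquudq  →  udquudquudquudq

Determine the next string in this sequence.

Every step duplicates the string with 'u' between the halves.
Doubling udquudquudquudq with 'u' between the halves:

udquudquudquudquudquudquudquudq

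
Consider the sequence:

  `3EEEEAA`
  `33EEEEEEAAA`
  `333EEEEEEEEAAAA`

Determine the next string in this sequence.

Reading off run lengths: 3 runs 1, 2, 3; E runs 4, 6, 8; A runs 2, 3, 4 — each is linear in n, where the shown terms are n = 2, 3, 4.
Setting n = 5 gives 4, 10, 5 characters in each block.

3333EEEEEEEEEEAAAAA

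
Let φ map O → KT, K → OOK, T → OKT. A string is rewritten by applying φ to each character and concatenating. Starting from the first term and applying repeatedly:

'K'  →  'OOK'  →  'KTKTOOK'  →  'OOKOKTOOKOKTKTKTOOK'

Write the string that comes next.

KTKTOOKKTOOKOKTKTKTOOKKTOOKOKTOOKOKTOOKOKTKTKTOOK

φ(OOKOKTOOKOKTKTKTOOK) expands symbol-by-symbol to KT KT OOK KT OOK OKT KT KT OOK KT OOK OKT OOK OKT OOK OKT KT KT OOK; joining the 19 pieces gives the next term.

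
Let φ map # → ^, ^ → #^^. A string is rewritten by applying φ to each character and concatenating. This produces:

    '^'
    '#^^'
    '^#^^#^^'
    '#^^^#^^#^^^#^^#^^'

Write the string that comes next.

^#^^#^^#^^^#^^#^^^#^^#^^#^^^#^^#^^^#^^#^^

Replace each of the 17 characters of #^^^#^^#^^^#^^#^^ in place — ^ #^^ #^^ #^^ ^ #^^ #^^ ^ #^^ #^^ #^^ ^ #^^ #^^ ^ #^^ #^^ — and concatenate.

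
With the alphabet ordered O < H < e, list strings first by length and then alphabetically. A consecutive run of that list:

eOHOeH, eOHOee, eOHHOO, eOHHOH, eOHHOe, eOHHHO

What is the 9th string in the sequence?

eOHHeO

Stepping forward 3 times from eOHHHO: eOHHHO → eOHHHH → eOHHHe, then the target.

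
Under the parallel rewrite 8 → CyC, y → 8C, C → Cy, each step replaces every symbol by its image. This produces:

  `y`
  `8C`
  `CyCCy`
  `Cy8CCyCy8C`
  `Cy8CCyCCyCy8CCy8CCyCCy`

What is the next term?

Cy8CCyCCyCy8CCyCy8CCy8CCyCCyCy8CCyCCyCy8CCyCy8C

Applying the rule to each of the 22 symbols of Cy8CCyCCyCy8CCy8CCyCCy gives the pieces Cy 8C CyC Cy Cy 8C Cy Cy 8C Cy 8C CyC Cy Cy 8C CyC Cy Cy 8C Cy Cy 8C, which concatenate to the answer.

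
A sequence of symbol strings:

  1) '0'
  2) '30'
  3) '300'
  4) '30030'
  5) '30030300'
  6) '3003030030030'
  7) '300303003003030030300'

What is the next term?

3003030030030300303003003030030030

Each term (from the third on) is the previous term followed by the one before it: term 3 = 30·0 = 300.
So term 8 is 300303003003030030300·3003030030030.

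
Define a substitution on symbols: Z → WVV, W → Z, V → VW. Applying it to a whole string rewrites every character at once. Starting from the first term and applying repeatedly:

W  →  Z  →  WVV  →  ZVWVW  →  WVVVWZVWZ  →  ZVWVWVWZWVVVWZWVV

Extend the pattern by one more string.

φ(ZVWVWVWZWVVVWZWVV) expands symbol-by-symbol to WVV VW Z VW Z VW Z WVV Z VW VW VW Z WVV Z VW VW; joining the 17 pieces gives the next term.

WVVVWZVWZVWZWVVZVWVWVWZWVVZVWVW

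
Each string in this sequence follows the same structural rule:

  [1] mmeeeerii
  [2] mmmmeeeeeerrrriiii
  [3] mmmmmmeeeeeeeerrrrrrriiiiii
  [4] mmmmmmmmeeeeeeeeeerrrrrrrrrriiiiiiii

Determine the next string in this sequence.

Term n consists of 2n m's, followed by 2n+2 e's, followed by 3n-2 r's, followed by 2n i's (n = 1, 2, …).
Setting n = 5 gives 10, 12, 13, 10 characters in each block.

mmmmmmmmmmeeeeeeeeeeeerrrrrrrrrrrrriiiiiiiiii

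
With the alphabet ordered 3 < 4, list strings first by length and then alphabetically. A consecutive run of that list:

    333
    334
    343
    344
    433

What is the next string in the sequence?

434

The successor of 433 increments the rightmost position that isn't already 4 and resets every position after it to 3.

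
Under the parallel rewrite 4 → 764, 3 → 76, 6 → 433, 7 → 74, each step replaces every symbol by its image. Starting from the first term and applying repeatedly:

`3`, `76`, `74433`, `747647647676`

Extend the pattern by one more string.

Apply φ to 747647647676 symbol by symbol: 7→74, 4→764, 7→74, 6→433, 4→764, 7→74, 6→433, 4→764, 7→74, 6→433, 7→74, 6→433; joined: 74 764 74 433 764 74 433 764 74 433 74 433.

7476474433764744337647443374433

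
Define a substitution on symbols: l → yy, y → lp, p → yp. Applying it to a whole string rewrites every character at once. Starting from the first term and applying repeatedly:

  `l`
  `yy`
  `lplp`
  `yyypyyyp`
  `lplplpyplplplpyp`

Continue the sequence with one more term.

yyypyyypyyyplpypyyypyyypyyyplpyp

φ(lplplpyplplplpyp) expands symbol-by-symbol to yy yp yy yp yy yp lp yp yy yp yy yp yy yp lp yp; joining the 16 pieces gives the next term.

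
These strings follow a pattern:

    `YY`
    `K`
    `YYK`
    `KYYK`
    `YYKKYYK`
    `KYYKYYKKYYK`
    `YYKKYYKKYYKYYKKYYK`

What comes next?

From term 3 onward, concatenate the second-to-last term with the last: YY·K = YYK, K·YYK = KYYK, …
The next term joins KYYKYYKKYYK and YYKKYYKKYYKYYKKYYK.

KYYKYYKKYYKYYKKYYKKYYKYYKKYYK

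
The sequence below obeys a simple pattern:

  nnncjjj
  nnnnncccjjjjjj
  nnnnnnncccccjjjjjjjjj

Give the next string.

Term n consists of 2n+1 n's, followed by 2n-1 c's, followed by 3n j's (n = 1, 2, …).
Setting n = 4 gives 9, 7, 12 characters in each block.

nnnnnnnnncccccccjjjjjjjjjjjj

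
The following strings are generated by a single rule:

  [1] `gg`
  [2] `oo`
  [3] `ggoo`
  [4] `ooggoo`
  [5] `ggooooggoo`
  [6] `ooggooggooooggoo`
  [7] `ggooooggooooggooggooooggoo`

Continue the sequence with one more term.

Each term (from the third on) is the two preceding terms concatenated in order: term 3 = gg·oo = ggoo.
Continuing: ooggooggooooggoo · ggooooggooooggooggooooggoo gives term 8.

ooggooggooooggooggooooggooooggooggooooggoo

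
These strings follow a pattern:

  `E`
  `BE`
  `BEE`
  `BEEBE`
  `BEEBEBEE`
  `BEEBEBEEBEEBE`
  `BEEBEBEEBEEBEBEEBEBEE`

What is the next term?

BEEBEBEEBEEBEBEEBEBEEBEEBEBEEBEEBE

This is a Fibonacci-style word recurrence s(k) = s(k−1)·s(k−2): e.g. BE·E = BEE.
So term 8 is BEEBEBEEBEEBEBEEBEBEE·BEEBEBEEBEEBE.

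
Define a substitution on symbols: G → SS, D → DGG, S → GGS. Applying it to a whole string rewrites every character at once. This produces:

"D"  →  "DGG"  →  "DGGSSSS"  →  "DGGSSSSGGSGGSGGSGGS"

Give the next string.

Replace each of the 19 characters of DGGSSSSGGSGGSGGSGGS in place — DGG SS SS GGS GGS GGS GGS SS SS GGS SS SS GGS SS SS GGS SS SS GGS — and concatenate.

DGGSSSSGGSGGSGGSGGSSSSSGGSSSSSGGSSSSSGGSSSSSGGS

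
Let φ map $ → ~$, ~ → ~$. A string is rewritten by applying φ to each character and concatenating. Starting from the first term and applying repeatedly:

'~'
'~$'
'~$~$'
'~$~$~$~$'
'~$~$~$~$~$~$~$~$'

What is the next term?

Rewriting the 16 symbols of ~$~$~$~$~$~$~$~$ one by one yields ~$ ~$ ~$ ~$ ~$ ~$ ~$ ~$ ~$ ~$ ~$ ~$ ~$ ~$ ~$ ~$; concatenated:

~$~$~$~$~$~$~$~$~$~$~$~$~$~$~$~$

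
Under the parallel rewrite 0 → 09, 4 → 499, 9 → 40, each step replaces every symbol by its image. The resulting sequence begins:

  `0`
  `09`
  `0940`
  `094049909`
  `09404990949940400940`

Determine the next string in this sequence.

φ(09404990949940400940) expands symbol-by-symbol to 09 40 499 09 499 40 40 09 40 499 40 40 499 09 499 09 09 40 499 09; joining the 20 pieces gives the next term.

0940499094994040094049940404990949909094049909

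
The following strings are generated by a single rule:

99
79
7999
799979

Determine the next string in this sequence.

From term 3 onward, concatenate the last term with the second-to-last: 79·99 = 7999, 7999·79 = 799979, …
Continuing: 799979 · 7999 gives term 5.

7999797999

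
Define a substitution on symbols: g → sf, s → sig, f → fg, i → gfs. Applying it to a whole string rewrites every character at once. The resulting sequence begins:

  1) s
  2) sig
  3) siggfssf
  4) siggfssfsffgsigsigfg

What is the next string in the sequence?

siggfssfsffgsigsigfgsigfgfgsfsiggfssfsiggfssffgsf

Applying the rule to each of the 20 symbols of siggfssfsffgsigsigfg gives the pieces sig gfs sf sf fg sig sig fg sig fg fg sf sig gfs sf sig gfs sf fg sf, which concatenate to the answer.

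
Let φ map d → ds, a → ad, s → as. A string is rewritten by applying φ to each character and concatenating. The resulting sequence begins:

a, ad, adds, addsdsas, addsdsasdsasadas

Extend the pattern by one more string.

Rewriting the 16 symbols of addsdsasdsasadas one by one yields ad ds ds as ds as ad as ds as ad as ad ds ad as; concatenated:

addsdsasdsasadasdsasadasaddsadas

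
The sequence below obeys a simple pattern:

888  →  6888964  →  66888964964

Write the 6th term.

66666888964964964964964

Each term wraps the previous one in 6 on the left and 964 on the right.
From 66888964964, 3 further steps: 66888964964 → 666888964964964 → 6666888964964964964 → (answer).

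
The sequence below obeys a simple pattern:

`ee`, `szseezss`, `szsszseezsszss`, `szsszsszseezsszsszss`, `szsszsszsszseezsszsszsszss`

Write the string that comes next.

Every step adds szs to the front and zss to the end of the previous string.
So the next term is szs·szsszsszsszseezsszsszsszss·zss.

szsszsszsszsszseezsszsszsszsszss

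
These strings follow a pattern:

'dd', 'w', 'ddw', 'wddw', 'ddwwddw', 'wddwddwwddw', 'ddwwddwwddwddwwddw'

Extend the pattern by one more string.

wddwddwwddwddwwddwwddwddwwddw

Each term (from the third on) is the two preceding terms concatenated in order: term 3 = dd·w = ddw.
Continuing: wddwddwwddw · ddwwddwwddwddwwddw gives term 8.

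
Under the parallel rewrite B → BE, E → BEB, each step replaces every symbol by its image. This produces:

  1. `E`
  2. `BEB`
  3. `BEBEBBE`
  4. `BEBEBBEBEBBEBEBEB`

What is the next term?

BEBEBBEBEBBEBEBEBBEBEBBEBEBEBBEBEBBEBEBBE

Replace each of the 17 characters of BEBEBBEBEBBEBEBEB in place — BE BEB BE BEB BE BE BEB BE BEB BE BE BEB BE BEB BE BEB BE — and concatenate.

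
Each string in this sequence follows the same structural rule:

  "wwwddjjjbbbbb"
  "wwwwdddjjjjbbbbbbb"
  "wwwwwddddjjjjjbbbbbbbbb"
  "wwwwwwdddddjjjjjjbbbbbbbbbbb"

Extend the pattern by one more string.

wwwwwwwddddddjjjjjjjbbbbbbbbbbbbb

Term n consists of n+1 w's, followed by n d's, followed by n+1 j's, followed by 2n+1 b's, where the shown terms are n = 2, 3, 4, 5.
At n = 6 the blocks have lengths 7, 6, 7, 13.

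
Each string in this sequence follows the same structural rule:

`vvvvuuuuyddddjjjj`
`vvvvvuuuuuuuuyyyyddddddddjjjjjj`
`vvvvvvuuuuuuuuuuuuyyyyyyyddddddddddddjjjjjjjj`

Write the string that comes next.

vvvvvvvuuuuuuuuuuuuuuuuyyyyyyyyyyddddddddddddddddjjjjjjjjjj

The n-th term is n+3 v's then 4n u's then 3n-2 y's then 4n d's then 2n+2 j's (n = 1, 2, …).
At n = 4 the blocks have lengths 7, 16, 10, 16, 10.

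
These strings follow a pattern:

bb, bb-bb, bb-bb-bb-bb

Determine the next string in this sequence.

Each string is two copies of the previous one joined by '-'.
So the next term is two copies of bb-bb-bb-bb with '-' between the halves.

bb-bb-bb-bb-bb-bb-bb-bb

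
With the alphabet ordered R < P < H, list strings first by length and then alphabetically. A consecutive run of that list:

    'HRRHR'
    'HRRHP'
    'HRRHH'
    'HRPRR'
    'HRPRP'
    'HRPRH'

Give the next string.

Find the rightmost character of HRPRH below H, bump it to the next letter, and reset everything to its right to R.

HRPPR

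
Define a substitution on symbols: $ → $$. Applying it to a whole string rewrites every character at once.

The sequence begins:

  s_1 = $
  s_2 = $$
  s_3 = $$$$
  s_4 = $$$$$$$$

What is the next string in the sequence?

Apply φ to $$$$$$$$ symbol by symbol: $→$$, $→$$, $→$$, $→$$, $→$$, $→$$, $→$$, $→$$; joined: $$ $$ $$ $$ $$ $$ $$ $$.

$$$$$$$$$$$$$$$$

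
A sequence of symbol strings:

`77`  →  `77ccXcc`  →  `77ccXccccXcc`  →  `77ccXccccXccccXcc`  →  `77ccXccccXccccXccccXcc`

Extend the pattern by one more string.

77ccXccccXccccXccccXccccXcc

Every step adds ccXcc to the end: s(k+1) = s(k)·ccXcc.
One more step from 77ccXccccXccccXccccXcc gives the answer.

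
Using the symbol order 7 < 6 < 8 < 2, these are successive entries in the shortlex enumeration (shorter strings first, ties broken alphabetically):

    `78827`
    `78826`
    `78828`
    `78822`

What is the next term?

78277

The successor of 78822 increments the rightmost position that isn't already 2 and resets every position after it to 7.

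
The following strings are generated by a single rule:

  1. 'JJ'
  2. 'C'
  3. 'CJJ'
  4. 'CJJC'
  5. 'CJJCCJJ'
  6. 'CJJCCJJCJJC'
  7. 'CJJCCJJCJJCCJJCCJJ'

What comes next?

From term 3 onward, concatenate the last term with the second-to-last: C·JJ = CJJ, CJJ·C = CJJC, …
The next term joins CJJCCJJCJJCCJJCCJJ and CJJCCJJCJJC.

CJJCCJJCJJCCJJCCJJCJJCCJJCJJC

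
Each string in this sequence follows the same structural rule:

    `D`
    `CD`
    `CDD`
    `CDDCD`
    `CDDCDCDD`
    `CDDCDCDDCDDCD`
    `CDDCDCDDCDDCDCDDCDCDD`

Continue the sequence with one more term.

CDDCDCDDCDDCDCDDCDCDDCDDCDCDDCDDCD

Each term (from the third on) is the previous term followed by the one before it: term 3 = CD·D = CDD.
The next term joins CDDCDCDDCDDCDCDDCDCDD and CDDCDCDDCDDCD.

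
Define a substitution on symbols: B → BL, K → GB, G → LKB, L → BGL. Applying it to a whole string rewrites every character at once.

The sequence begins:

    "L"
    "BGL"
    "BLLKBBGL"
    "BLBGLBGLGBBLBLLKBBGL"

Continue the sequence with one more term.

Replace each of the 20 characters of BLBGLBGLGBBLBLLKBBGL in place — BL BGL BL LKB BGL BL LKB BGL LKB BL BL BGL BL BGL BGL GB BL BL LKB BGL — and concatenate.

BLBGLBLLKBBGLBLLKBBGLLKBBLBLBGLBLBGLBGLGBBLBLLKBBGL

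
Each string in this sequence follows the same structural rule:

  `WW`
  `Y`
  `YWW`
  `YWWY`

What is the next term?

YWWYYWW

Each term (from the third on) is the previous term followed by the one before it: term 3 = Y·WW = YWW.
The next term joins YWWY and YWW.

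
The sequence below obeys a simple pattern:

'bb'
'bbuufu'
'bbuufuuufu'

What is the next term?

Each term is the previous one with uufu appended.
One more step from bbuufuuufu gives the answer.

bbuufuuufuuufu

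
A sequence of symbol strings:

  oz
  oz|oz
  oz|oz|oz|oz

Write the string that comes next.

oz|oz|oz|oz|oz|oz|oz|oz

s(k+1) = s(k)·|·s(k) — each term doubles the last with '|' between the halves.
One more doubling of oz|oz|oz|oz gives the answer.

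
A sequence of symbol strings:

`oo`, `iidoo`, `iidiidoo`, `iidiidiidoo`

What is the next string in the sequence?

Every step adds iid at the front: s(k+1) = iid·s(k).
One more step from iidiidiidoo gives the answer.

iidiidiidiidoo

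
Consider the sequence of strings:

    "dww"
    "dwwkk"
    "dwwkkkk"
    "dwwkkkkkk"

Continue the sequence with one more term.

dwwkkkkkkkk

Every step adds kk to the end: s(k+1) = s(k)·kk.
So the next term is dwwkkkkkk·kk.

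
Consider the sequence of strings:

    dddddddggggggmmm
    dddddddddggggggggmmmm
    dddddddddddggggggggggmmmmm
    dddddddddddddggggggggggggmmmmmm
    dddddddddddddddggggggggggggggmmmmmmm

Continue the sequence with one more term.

dddddddddddddddddggggggggggggggggmmmmmmmm

Reading off run lengths: d runs 7, 9, 11, 13, 15; g runs 6, 8, 10, 12, 14; m runs 3, 4, 5, 6, 7 — each is linear in n, where the shown terms are n = 3, 4, 5, 6, 7.
For the next term, n = 8, so the run lengths are 17, 16, 8.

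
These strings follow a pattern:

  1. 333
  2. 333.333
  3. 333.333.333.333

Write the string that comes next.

333.333.333.333.333.333.333.333

s(k+1) = s(k)·.·s(k) — each term doubles the last with '.' between the halves.
One more doubling of 333.333.333.333 gives the answer.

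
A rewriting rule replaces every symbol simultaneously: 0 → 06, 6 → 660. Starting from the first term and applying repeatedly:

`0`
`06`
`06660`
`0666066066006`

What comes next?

Rewriting the 13 symbols of 0666066066006 one by one yields 06 660 660 660 06 660 660 06 660 660 06 06 660; concatenated:

0666066066006660660066606600606660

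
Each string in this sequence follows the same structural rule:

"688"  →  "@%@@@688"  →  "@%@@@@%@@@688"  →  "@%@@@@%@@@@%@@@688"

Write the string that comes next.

Every step adds @%@@@ at the front: s(k+1) = @%@@@·s(k).
Applying this once more to @%@@@@%@@@@%@@@688:

@%@@@@%@@@@%@@@@%@@@688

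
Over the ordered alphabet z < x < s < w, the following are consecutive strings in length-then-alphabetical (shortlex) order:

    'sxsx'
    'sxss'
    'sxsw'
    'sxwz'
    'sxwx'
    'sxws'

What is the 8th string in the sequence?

sszz

Advancing 2 positions from sxws through sxws → sxww reaches term 8.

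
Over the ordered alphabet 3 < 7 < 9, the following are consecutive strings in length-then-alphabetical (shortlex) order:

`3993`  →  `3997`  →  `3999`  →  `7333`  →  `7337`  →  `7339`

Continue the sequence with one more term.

7373

Treat 7339 as a base-3 numeral over the given alphabet and add one, carrying through any trailing 9's.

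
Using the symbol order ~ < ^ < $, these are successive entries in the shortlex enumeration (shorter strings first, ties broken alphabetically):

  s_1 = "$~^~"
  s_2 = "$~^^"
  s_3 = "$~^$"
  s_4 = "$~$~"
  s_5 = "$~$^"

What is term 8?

Continuing the enumeration 3 steps past $~$^: $~$^ → $~$$ → $^~~ → (answer).

$^~^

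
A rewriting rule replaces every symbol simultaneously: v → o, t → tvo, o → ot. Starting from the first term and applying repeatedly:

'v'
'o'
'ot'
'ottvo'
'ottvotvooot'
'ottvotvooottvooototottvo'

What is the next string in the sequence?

Applying the rule to each of the 24 symbols of ottvotvooottvooototottvo gives the pieces ot tvo tvo o ot tvo o ot ot ot tvo tvo o ot ot ot tvo ot tvo ot tvo tvo o ot, which concatenate to the answer.

ottvotvooottvooototottvotvooototottvoottvoottvotvooot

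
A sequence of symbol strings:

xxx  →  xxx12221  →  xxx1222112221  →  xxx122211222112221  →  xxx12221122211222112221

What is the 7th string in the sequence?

xxx122211222112221122211222112221

Every step adds 12221 to the end: s(k+1) = s(k)·12221.
From xxx12221122211222112221, 2 further steps: xxx12221122211222112221 → xxx1222112221122211222112221 → (answer).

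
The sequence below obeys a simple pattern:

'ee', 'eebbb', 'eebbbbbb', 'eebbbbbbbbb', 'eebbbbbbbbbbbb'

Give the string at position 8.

eebbbbbbbbbbbbbbbbbbbbb

The strings grow by a fixed suffix bbb each time.
From eebbbbbbbbbbbb, 3 further steps: eebbbbbbbbbbbb → eebbbbbbbbbbbbbbb → eebbbbbbbbbbbbbbbbbb → (answer).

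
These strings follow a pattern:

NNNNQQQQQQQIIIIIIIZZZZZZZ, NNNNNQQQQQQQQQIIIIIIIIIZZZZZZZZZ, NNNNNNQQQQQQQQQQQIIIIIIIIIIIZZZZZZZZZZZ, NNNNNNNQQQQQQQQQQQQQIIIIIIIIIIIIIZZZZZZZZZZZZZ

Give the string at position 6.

The n-th term is n+1 N's then 2n+1 Q's then 2n+1 I's then 2n+1 Z's, where the shown terms are n = 3, 4, 5, 6.
At n = 8 the blocks have lengths 9, 17, 17, 17.

NNNNNNNNNQQQQQQQQQQQQQQQQQIIIIIIIIIIIIIIIIIZZZZZZZZZZZZZZZZZ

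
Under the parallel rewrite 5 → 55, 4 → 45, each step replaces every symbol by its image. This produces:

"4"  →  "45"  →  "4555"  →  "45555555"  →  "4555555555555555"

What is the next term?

Rewriting the 16 symbols of 4555555555555555 one by one yields 45 55 55 55 55 55 55 55 55 55 55 55 55 55 55 55; concatenated:

45555555555555555555555555555555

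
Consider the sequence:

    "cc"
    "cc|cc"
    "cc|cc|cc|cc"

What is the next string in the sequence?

s(k+1) = s(k)·|·s(k) — each term doubles the last with '|' between the halves.
Doubling cc|cc|cc|cc with '|' between the halves:

cc|cc|cc|cc|cc|cc|cc|cc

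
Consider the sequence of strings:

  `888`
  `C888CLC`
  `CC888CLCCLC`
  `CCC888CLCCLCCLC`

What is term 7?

CCCCCC888CLCCLCCLCCLCCLCCLC

Every step adds C to the front and CLC to the end of the previous string.
From CCC888CLCCLCCLC, 3 further steps: CCC888CLCCLCCLC → CCCC888CLCCLCCLCCLC → CCCCC888CLCCLCCLCCLCCLC → (answer).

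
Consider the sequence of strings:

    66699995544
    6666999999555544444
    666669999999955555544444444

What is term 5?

Term n consists of n+2 6's, followed by 2n+2 9's, followed by 2n 5's, followed by 3n-1 4's (n = 1, 2, …).
For term 5, n = 5, so the run lengths are 7, 12, 10, 14.

6666666999999999999555555555544444444444444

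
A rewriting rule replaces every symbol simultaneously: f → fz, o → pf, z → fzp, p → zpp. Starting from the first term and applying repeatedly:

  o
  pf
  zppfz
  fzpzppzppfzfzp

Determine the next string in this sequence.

Replace each of the 14 characters of fzpzppzppfzfzp in place — fz fzp zpp fzp zpp zpp fzp zpp zpp fz fzp fz fzp zpp — and concatenate.

fzfzpzppfzpzppzppfzpzppzppfzfzpfzfzpzpp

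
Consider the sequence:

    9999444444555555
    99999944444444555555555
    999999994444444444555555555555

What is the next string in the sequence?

9999999999444444444444555555555555555

Reading off run lengths: 9 runs 4, 6, 8; 4 runs 6, 8, 10; 5 runs 6, 9, 12 — each is linear in n, where the shown terms are n = 2, 3, 4.
For the next term, n = 5, so the run lengths are 10, 12, 15.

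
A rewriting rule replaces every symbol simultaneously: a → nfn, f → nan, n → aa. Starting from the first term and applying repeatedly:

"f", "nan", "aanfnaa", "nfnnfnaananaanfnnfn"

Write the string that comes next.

Applying the rule to each of the 19 symbols of nfnnfnaananaanfnnfn gives the pieces aa nan aa aa nan aa nfn nfn aa nfn aa nfn nfn aa nan aa aa nan aa, which concatenate to the answer.

aananaaaananaanfnnfnaanfnaanfnnfnaananaaaananaa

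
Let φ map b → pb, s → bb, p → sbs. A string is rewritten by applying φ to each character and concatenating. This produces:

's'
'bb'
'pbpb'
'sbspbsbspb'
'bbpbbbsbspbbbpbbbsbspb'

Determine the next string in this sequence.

φ(bbpbbbsbspbbbpbbbsbspb) expands symbol-by-symbol to pb pb sbs pb pb pb bb pb bb sbs pb pb pb sbs pb pb pb bb pb bb sbs pb; joining the 22 pieces gives the next term.

pbpbsbspbpbpbbbpbbbsbspbpbpbsbspbpbpbbbpbbbsbspb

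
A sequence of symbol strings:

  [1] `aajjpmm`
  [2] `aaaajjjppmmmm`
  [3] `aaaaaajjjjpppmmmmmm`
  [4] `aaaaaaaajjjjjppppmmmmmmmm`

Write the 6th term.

aaaaaaaaaaaajjjjjjjppppppmmmmmmmmmmmm

Term n consists of 2n a's, followed by n+1 j's, followed by n p's, followed by 2n m's (n = 1, 2, …).
Setting n = 6 gives 12, 7, 6, 12 characters in each block.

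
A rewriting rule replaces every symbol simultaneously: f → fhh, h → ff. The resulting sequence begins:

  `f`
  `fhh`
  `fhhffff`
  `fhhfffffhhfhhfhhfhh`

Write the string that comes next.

Rewriting the 19 symbols of fhhfffffhhfhhfhhfhh one by one yields fhh ff ff fhh fhh fhh fhh fhh ff ff fhh ff ff fhh ff ff fhh ff ff; concatenated:

fhhfffffhhfhhfhhfhhfhhfffffhhfffffhhfffffhhffff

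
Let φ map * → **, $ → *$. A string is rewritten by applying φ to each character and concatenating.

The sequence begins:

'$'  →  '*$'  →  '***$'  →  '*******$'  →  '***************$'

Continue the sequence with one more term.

Rewriting the 16 symbols of ***************$ one by one yields ** ** ** ** ** ** ** ** ** ** ** ** ** ** ** *$; concatenated:

*******************************$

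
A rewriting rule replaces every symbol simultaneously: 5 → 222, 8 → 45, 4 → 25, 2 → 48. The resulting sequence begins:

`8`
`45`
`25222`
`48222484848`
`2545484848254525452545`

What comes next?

Rewriting the 22 symbols of 2545484848254525452545 one by one yields 48 222 25 222 25 45 25 45 25 45 48 222 25 222 48 222 25 222 48 222 25 222; concatenated:

4822225222254525452545482222522248222252224822225222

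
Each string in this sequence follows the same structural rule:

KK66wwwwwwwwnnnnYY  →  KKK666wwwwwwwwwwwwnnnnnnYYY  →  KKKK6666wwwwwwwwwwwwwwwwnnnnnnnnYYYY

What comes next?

KKKKK66666wwwwwwwwwwwwwwwwwwwwnnnnnnnnnnYYYYY

The n-th term is n K's then n 6's then 4n w's then 2n n's then n Y's, where the shown terms are n = 2, 3, 4.
At n = 5 the blocks have lengths 5, 5, 20, 10, 5.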